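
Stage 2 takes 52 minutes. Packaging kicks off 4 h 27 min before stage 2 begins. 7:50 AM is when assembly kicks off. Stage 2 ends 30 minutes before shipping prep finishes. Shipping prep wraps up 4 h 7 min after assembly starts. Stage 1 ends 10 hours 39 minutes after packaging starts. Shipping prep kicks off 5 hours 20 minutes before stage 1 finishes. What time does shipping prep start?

11:27 AM

Shipping prep ends at 7:50 AM + 247 min = 11:57 AM.
Stage 2 ends at 11:57 AM − 30 min = 11:27 AM.
Stage 2 starts at 11:27 AM − 52 min = 10:35 AM.
Packaging starts at 10:35 AM − 267 min = 6:08 AM.
Stage 1 ends at 6:08 AM + 639 min = 4:47 PM.
Shipping prep starts at 4:47 PM − 320 min = 11:27 AM.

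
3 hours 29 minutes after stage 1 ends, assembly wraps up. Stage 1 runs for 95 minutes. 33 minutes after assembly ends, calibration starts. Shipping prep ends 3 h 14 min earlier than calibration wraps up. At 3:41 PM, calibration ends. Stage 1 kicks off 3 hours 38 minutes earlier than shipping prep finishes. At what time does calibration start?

2:26 PM

Shipping prep ends at 3:41 PM − 194 min = 12:27 PM.
Stage 1 starts at 12:27 PM − 218 min = 8:49 AM.
Stage 1 ends at 8:49 AM + 95 min = 10:24 AM.
Assembly ends at 10:24 AM + 209 min = 1:53 PM.
Calibration starts at 1:53 PM + 33 min = 2:26 PM.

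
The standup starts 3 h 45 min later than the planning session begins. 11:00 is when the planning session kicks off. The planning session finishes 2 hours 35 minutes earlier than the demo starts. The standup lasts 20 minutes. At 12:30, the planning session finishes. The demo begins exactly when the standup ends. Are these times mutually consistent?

The standup starts at 11:00 + 225 min = 14:45.
The standup ends at 14:45 + 20 min = 15:05.
So the demo starts at 15:05.
The planning session ends at 15:05 − 155 min = 12:30.
That matches the stated 12:30, so the schedule is consistent.

Yes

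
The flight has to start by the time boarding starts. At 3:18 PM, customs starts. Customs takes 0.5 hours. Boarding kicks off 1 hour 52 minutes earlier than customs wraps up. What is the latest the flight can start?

Customs ends at 3:18 PM + 30 min = 3:48 PM.
Boarding starts at 3:48 PM − 112 min = 1:56 PM.
The flight is bounded by boarding, so the latest it can start is 1:56 PM.

1:56 PM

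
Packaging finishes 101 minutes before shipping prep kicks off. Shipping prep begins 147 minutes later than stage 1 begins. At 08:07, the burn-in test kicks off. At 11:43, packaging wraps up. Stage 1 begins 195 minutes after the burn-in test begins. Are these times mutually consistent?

No

Stage 1 starts at 08:07 + 195 min = 11:22.
Shipping prep starts at 11:22 + 147 min = 13:49.
Packaging ends at 13:49 − 101 min = 12:08.
But packaging is also said to end at 11:43 — a 25-minute conflict.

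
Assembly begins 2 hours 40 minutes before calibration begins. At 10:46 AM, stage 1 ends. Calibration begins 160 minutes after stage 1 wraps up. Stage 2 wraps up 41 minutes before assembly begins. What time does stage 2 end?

Calibration starts at 10:46 AM + 160 min = 1:26 PM.
Assembly starts at 1:26 PM − 160 min = 10:46 AM.
Stage 2 ends at 10:46 AM − 41 min = 10:05 AM.

10:05 AM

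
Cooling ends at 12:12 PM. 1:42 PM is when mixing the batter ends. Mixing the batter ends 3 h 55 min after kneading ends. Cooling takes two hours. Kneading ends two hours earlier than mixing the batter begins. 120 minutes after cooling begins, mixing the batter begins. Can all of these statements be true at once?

Cooling starts at 12:12 PM − 120 min = 10:12 AM.
Mixing the batter starts at 10:12 AM + 120 min = 12:12 PM.
Kneading ends at 12:12 PM − 120 min = 10:12 AM.
Mixing the batter ends at 10:12 AM + 235 min = 2:07 PM.
But mixing the batter is also said to end at 1:42 PM — a 25-minute conflict.

No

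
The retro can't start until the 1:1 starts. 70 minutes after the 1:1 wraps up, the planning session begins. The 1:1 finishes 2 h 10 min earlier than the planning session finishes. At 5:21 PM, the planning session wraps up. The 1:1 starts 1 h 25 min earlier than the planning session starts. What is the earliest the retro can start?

2:56 PM

The 1:1 ends at 5:21 PM − 130 min = 3:11 PM.
The planning session starts at 3:11 PM + 70 min = 4:21 PM.
The 1:1 starts at 4:21 PM − 85 min = 2:56 PM.
The retro is bounded by the 1:1, so the earliest it can start is 2:56 PM.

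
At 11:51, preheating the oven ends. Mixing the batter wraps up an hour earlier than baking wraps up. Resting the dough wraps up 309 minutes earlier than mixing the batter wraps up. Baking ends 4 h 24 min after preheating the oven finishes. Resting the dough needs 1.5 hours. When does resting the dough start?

08:36

Baking ends at 11:51 + 264 min = 16:15.
Mixing the batter ends at 16:15 − 60 min = 15:15.
Resting the dough ends at 15:15 − 309 min = 10:06.
Resting the dough starts at 10:06 − 90 min = 08:36.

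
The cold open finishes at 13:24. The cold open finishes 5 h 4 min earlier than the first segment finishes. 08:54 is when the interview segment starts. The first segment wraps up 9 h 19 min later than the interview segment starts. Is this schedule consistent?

The first segment ends at 08:54 + 559 min = 18:13.
The cold open ends at 18:13 − 304 min = 13:09.
But the cold open is also said to end at 13:24 — a 15-minute conflict.

No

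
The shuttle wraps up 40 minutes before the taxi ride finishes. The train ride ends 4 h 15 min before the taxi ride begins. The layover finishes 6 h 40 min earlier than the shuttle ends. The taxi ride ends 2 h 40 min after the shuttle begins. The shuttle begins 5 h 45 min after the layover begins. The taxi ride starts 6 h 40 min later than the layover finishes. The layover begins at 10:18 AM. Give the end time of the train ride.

The shuttle starts at 10:18 AM + 345 min = 4:03 PM.
The taxi ride ends at 4:03 PM + 160 min = 6:43 PM.
The shuttle ends at 6:43 PM − 40 min = 6:03 PM.
The layover ends at 6:03 PM − 400 min = 11:23 AM.
The taxi ride starts at 11:23 AM + 400 min = 6:03 PM.
The train ride ends at 6:03 PM − 255 min = 1:48 PM.

1:48 PM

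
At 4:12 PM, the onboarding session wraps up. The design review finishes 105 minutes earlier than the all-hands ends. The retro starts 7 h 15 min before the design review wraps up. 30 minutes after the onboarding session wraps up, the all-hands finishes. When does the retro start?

The all-hands ends at 4:12 PM + 30 min = 4:42 PM.
The design review ends at 4:42 PM − 105 min = 2:57 PM.
The retro starts at 2:57 PM − 435 min = 7:42 AM.

7:42 AM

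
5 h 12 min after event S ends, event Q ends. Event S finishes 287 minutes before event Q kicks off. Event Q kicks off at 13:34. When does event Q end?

13:59

Event S ends at 13:34 − 287 min = 08:47.
Event Q ends at 08:47 + 312 min = 13:59.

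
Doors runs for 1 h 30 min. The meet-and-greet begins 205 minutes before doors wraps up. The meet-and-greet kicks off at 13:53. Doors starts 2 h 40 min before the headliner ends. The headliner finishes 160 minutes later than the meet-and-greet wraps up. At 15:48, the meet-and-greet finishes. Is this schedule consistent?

The headliner ends at 15:48 + 160 min = 18:28.
Doors starts at 18:28 − 160 min = 15:48.
Doors ends at 15:48 + 90 min = 17:18.
The meet-and-greet starts at 17:18 − 205 min = 13:53.
That matches the stated 13:53, so the schedule is consistent.

Yes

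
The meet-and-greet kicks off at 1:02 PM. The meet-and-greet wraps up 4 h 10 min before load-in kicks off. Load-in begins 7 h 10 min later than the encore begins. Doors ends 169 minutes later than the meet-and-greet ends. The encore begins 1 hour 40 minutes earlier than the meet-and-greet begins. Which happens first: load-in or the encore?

The encore starts at 1:02 PM − 100 min = 11:22 AM.
Load-in starts at 11:22 AM + 430 min = 6:32 PM.
Load-in starts at 6:32 PM and the encore starts at 11:22 AM, so the encore is first.

the encore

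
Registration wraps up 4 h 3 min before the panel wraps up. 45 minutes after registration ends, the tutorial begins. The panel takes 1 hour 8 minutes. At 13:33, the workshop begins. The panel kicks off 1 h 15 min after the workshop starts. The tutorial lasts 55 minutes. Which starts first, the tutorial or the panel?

The panel starts at 13:33 + 75 min = 14:48.
The panel ends at 14:48 + 68 min = 15:56.
Registration ends at 15:56 − 243 min = 11:53.
The tutorial starts at 11:53 + 45 min = 12:38.
The tutorial starts at 12:38 and the panel starts at 14:48, so the tutorial is first.

the tutorial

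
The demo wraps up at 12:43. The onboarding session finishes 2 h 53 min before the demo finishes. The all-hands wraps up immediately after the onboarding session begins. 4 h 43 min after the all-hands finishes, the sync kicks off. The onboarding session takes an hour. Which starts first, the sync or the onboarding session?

the onboarding session

The onboarding session ends at 12:43 − 173 min = 09:50.
The onboarding session starts at 09:50 − 60 min = 08:50.
So the all-hands ends at 08:50.
The sync starts at 08:50 + 283 min = 13:33.
The sync starts at 13:33 and the onboarding session starts at 08:50, so the onboarding session is first.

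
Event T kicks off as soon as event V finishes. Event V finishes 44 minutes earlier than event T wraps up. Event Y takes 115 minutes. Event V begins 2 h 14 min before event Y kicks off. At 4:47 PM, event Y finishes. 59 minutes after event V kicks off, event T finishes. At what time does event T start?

12:53 PM

Event Y starts at 4:47 PM − 115 min = 2:52 PM.
Event V starts at 2:52 PM − 134 min = 12:38 PM.
Event T ends at 12:38 PM + 59 min = 1:37 PM.
Event V ends at 1:37 PM − 44 min = 12:53 PM.
So event T starts at 12:53 PM.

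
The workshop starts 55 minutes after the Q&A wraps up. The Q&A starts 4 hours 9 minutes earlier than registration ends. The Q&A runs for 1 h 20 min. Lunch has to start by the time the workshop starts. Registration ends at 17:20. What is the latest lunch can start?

The Q&A starts at 17:20 − 249 min = 13:11.
The Q&A ends at 13:11 + 80 min = 14:31.
The workshop starts at 14:31 + 55 min = 15:26.
Lunch is bounded by the workshop, so the latest it can start is 15:26.

15:26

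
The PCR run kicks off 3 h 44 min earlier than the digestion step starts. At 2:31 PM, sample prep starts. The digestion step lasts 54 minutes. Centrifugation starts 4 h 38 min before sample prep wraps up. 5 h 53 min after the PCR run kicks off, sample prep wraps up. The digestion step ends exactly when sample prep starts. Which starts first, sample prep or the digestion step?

The digestion step ends at 2:31 PM.
The digestion step starts at 2:31 PM − 54 min = 1:37 PM.
Sample prep starts at 2:31 PM and the digestion step starts at 1:37 PM, so the digestion step is first.

the digestion step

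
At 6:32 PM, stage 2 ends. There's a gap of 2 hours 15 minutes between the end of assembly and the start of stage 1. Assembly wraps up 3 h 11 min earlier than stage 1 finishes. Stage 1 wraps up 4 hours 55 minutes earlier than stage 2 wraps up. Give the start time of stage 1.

12:41 PM

Stage 1 ends at 6:32 PM − 295 min = 1:37 PM.
Assembly ends at 1:37 PM − 191 min = 10:26 AM.
Stage 1 starts at 10:26 AM + 135 min = 12:41 PM.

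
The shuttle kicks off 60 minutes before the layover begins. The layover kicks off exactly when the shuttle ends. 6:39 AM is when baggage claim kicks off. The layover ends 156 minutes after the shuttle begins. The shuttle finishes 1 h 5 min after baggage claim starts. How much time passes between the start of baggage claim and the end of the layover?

161 minutes

The shuttle ends at 6:39 AM + 65 min = 7:44 AM.
So the layover starts at 7:44 AM.
The shuttle starts at 7:44 AM − 60 min = 6:44 AM.
The layover ends at 6:44 AM + 156 min = 9:20 AM.
From 6:39 AM to 9:20 AM is 161 minutes.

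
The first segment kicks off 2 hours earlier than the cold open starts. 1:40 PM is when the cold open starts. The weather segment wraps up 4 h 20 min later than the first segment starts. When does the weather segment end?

The first segment starts at 1:40 PM − 120 min = 11:40 AM.
The weather segment ends at 11:40 AM + 260 min = 4:00 PM.

4:00 PM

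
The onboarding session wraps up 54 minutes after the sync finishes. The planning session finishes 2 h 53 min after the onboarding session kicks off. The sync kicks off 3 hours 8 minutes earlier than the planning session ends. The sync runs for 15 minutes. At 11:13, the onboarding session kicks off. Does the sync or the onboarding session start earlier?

The planning session ends at 11:13 + 173 min = 14:06.
The sync starts at 14:06 − 188 min = 10:58.
The sync starts at 10:58 and the onboarding session starts at 11:13, so the sync is first.

the sync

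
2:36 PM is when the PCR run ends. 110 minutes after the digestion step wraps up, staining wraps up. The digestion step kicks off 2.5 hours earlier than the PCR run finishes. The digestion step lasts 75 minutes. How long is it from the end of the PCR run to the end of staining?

The digestion step starts at 2:36 PM − 150 min = 12:06 PM.
The digestion step ends at 12:06 PM + 75 min = 1:21 PM.
Staining ends at 1:21 PM + 110 min = 3:11 PM.
From 2:36 PM to 3:11 PM is 35 minutes.

35 minutes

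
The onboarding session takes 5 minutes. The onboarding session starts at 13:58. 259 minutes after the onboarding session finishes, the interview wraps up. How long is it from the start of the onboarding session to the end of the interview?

The onboarding session ends at 13:58 + 5 min = 14:03.
The interview ends at 14:03 + 259 min = 18:22.
From 13:58 to 18:22 is 264 minutes.

264 minutes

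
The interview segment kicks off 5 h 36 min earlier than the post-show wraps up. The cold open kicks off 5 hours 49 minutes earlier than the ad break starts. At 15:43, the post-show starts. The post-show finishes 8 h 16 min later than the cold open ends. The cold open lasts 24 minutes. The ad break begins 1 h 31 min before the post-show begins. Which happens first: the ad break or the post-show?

The ad break starts at 15:43 − 91 min = 14:12.
The ad break starts at 14:12 and the post-show starts at 15:43, so the ad break is first.

the ad break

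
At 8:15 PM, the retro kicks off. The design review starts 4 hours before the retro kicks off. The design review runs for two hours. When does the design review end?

The design review starts at 8:15 PM − 240 min = 4:15 PM.
The design review ends at 4:15 PM + 120 min = 6:15 PM.

6:15 PM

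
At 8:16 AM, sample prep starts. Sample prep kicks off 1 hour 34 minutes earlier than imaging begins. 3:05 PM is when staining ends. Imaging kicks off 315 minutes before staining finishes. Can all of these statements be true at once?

Imaging starts at 3:05 PM − 315 min = 9:50 AM.
Sample prep starts at 9:50 AM − 94 min = 8:16 AM.
That matches the stated 8:16 AM, so the schedule is consistent.

Yes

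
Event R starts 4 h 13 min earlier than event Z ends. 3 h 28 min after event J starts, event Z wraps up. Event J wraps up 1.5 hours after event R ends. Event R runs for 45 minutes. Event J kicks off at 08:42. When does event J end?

Event Z ends at 08:42 + 208 min = 12:10.
Event R starts at 12:10 − 253 min = 07:57.
Event R ends at 07:57 + 45 min = 08:42.
Event J ends at 08:42 + 90 min = 10:12.

10:12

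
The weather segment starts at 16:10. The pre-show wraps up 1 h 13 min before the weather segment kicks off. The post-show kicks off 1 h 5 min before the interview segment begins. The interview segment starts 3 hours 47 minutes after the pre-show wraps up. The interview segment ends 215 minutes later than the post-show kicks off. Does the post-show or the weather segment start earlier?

The pre-show ends at 16:10 − 73 min = 14:57.
The interview segment starts at 14:57 + 227 min = 18:44.
The post-show starts at 18:44 − 65 min = 17:39.
The post-show starts at 17:39 and the weather segment starts at 16:10, so the weather segment is first.

the weather segment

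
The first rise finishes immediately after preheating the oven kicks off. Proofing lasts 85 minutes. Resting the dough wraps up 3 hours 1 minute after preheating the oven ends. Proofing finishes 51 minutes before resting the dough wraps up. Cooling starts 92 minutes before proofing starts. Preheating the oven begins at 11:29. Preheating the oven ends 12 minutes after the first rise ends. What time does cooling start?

10:54

The first rise ends at 11:29.
Preheating the oven ends at 11:29 + 12 min = 11:41.
Resting the dough ends at 11:41 + 181 min = 14:42.
Proofing ends at 14:42 − 51 min = 13:51.
Proofing starts at 13:51 − 85 min = 12:26.
Cooling starts at 12:26 − 92 min = 10:54.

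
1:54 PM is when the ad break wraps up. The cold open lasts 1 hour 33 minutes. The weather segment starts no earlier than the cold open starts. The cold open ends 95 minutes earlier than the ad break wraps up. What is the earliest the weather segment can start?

The cold open ends at 1:54 PM − 95 min = 12:19 PM.
The cold open starts at 12:19 PM − 93 min = 10:46 AM.
The weather segment is bounded by the cold open, so the earliest it can start is 10:46 AM.

10:46 AM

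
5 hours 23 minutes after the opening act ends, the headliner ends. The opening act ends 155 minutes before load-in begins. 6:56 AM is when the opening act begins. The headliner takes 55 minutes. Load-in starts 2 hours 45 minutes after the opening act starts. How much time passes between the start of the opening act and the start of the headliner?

4 h 38 min

Load-in starts at 6:56 AM + 165 min = 9:41 AM.
The opening act ends at 9:41 AM − 155 min = 7:06 AM.
The headliner ends at 7:06 AM + 323 min = 12:29 PM.
The headliner starts at 12:29 PM − 55 min = 11:34 AM.
From 6:56 AM to 11:34 AM is 4 h 38 min.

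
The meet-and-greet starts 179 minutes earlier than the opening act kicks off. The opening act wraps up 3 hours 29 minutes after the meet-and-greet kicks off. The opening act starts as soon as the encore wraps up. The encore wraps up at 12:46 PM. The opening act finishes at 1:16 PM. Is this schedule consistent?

The opening act starts at 12:46 PM.
The meet-and-greet starts at 12:46 PM − 179 min = 9:47 AM.
The opening act ends at 9:47 AM + 209 min = 1:16 PM.
That matches the stated 1:16 PM, so the schedule is consistent.

Yes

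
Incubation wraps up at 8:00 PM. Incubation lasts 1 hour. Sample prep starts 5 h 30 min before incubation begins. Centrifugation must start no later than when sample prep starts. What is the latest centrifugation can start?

1:30 PM

Incubation starts at 8:00 PM − 60 min = 7:00 PM.
Sample prep starts at 7:00 PM − 330 min = 1:30 PM.
Centrifugation is bounded by sample prep, so the latest it can start is 1:30 PM.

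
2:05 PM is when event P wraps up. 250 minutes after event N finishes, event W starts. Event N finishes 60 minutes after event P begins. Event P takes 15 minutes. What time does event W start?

Event P starts at 2:05 PM − 15 min = 1:50 PM.
Event N ends at 1:50 PM + 60 min = 2:50 PM.
Event W starts at 2:50 PM + 250 min = 7:00 PM.

7:00 PM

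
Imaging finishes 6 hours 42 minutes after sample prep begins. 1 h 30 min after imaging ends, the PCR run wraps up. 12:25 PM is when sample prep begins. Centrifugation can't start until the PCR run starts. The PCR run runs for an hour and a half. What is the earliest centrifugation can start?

7:07 PM

Imaging ends at 12:25 PM + 402 min = 7:07 PM.
The PCR run ends at 7:07 PM + 90 min = 8:37 PM.
The PCR run starts at 8:37 PM − 90 min = 7:07 PM.
Centrifugation is bounded by the PCR run, so the earliest it can start is 7:07 PM.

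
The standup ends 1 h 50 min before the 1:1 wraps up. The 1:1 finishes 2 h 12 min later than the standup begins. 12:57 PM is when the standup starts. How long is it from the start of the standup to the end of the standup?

22 minutes

The 1:1 ends at 12:57 PM + 132 min = 3:09 PM.
The standup ends at 3:09 PM − 110 min = 1:19 PM.
From 12:57 PM to 1:19 PM is 22 minutes.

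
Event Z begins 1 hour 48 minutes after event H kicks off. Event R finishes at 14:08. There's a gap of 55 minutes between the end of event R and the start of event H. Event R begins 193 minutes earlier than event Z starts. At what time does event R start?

13:38

Event H starts at 14:08 + 55 min = 15:03.
Event Z starts at 15:03 + 108 min = 16:51.
Event R starts at 16:51 − 193 min = 13:38.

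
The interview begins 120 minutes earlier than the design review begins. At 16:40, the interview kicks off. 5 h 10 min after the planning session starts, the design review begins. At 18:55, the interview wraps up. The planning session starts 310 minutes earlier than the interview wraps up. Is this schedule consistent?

No

The planning session starts at 18:55 − 310 min = 13:45.
The design review starts at 13:45 + 310 min = 18:55.
The interview starts at 18:55 − 120 min = 16:55.
But the interview is also said to start at 16:40 — a 15-minute conflict.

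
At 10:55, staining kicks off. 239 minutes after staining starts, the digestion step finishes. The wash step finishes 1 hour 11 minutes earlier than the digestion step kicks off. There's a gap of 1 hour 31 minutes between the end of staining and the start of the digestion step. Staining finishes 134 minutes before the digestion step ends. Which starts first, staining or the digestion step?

staining

The digestion step ends at 10:55 + 239 min = 14:54.
Staining ends at 14:54 − 134 min = 12:40.
The digestion step starts at 12:40 + 91 min = 14:11.
Staining starts at 10:55 and the digestion step starts at 14:11, so staining is first.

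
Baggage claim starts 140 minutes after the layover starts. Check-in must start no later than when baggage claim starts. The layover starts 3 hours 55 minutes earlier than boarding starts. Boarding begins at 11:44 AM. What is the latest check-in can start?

The layover starts at 11:44 AM − 235 min = 7:49 AM.
Baggage claim starts at 7:49 AM + 140 min = 10:09 AM.
Check-in is bounded by baggage claim, so the latest it can start is 10:09 AM.

10:09 AM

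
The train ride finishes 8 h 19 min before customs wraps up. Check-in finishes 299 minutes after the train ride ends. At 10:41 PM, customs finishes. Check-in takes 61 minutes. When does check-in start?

6:20 PM

The train ride ends at 10:41 PM − 499 min = 2:22 PM.
Check-in ends at 2:22 PM + 299 min = 7:21 PM.
Check-in starts at 7:21 PM − 61 min = 6:20 PM.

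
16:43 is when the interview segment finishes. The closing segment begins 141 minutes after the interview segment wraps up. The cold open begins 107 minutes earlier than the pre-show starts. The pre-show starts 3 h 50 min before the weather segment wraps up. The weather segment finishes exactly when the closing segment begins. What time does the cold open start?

The closing segment starts at 16:43 + 141 min = 19:04.
So the weather segment ends at 19:04.
The pre-show starts at 19:04 − 230 min = 15:14.
The cold open starts at 15:14 − 107 min = 13:27.

13:27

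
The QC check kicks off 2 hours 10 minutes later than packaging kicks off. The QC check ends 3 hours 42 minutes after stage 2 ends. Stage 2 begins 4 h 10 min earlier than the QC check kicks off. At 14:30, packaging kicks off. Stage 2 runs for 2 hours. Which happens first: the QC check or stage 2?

stage 2

The QC check starts at 14:30 + 130 min = 16:40.
Stage 2 starts at 16:40 − 250 min = 12:30.
The QC check starts at 16:40 and stage 2 starts at 12:30, so stage 2 is first.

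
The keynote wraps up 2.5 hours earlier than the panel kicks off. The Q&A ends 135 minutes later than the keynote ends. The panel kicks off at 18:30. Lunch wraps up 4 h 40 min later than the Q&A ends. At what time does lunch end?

22:55

The keynote ends at 18:30 − 150 min = 16:00.
The Q&A ends at 16:00 + 135 min = 18:15.
Lunch ends at 18:15 + 280 min = 22:55.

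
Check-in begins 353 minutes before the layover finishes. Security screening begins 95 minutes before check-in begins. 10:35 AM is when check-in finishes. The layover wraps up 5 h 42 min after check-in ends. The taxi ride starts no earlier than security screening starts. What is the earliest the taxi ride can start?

The layover ends at 10:35 AM + 342 min = 4:17 PM.
Check-in starts at 4:17 PM − 353 min = 10:24 AM.
Security screening starts at 10:24 AM − 95 min = 8:49 AM.
The taxi ride is bounded by security screening, so the earliest it can start is 8:49 AM.

8:49 AM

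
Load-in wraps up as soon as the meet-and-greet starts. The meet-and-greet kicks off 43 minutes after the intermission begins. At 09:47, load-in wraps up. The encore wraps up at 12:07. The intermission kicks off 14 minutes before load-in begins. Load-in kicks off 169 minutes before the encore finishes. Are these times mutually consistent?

Load-in starts at 12:07 − 169 min = 09:18.
The intermission starts at 09:18 − 14 min = 09:04.
The meet-and-greet starts at 09:04 + 43 min = 09:47.
So load-in ends at 09:47.
That matches the stated 09:47, so the schedule is consistent.

Yes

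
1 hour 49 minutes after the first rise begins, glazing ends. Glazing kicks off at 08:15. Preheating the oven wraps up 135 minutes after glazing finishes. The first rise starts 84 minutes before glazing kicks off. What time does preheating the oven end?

10:55

The first rise starts at 08:15 − 84 min = 06:51.
Glazing ends at 06:51 + 109 min = 08:40.
Preheating the oven ends at 08:40 + 135 min = 10:55.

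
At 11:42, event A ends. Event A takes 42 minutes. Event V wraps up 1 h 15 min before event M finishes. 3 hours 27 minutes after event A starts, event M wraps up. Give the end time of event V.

13:12

Event A starts at 11:42 − 42 min = 11:00.
Event M ends at 11:00 + 207 min = 14:27.
Event V ends at 14:27 − 75 min = 13:12.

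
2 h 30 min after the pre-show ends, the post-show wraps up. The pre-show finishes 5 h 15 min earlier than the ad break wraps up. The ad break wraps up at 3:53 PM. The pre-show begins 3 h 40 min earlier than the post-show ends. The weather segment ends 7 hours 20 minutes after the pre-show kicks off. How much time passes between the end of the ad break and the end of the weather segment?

55 minutes

The pre-show ends at 3:53 PM − 315 min = 10:38 AM.
The post-show ends at 10:38 AM + 150 min = 1:08 PM.
The pre-show starts at 1:08 PM − 220 min = 9:28 AM.
The weather segment ends at 9:28 AM + 440 min = 4:48 PM.
From 3:53 PM to 4:48 PM is 55 minutes.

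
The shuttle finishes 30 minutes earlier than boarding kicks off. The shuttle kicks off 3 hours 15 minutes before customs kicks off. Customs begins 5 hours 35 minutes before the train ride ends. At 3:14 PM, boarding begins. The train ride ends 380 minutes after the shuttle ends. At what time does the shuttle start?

12:14 PM

The shuttle ends at 3:14 PM − 30 min = 2:44 PM.
The train ride ends at 2:44 PM + 380 min = 9:04 PM.
Customs starts at 9:04 PM − 335 min = 3:29 PM.
The shuttle starts at 3:29 PM − 195 min = 12:14 PM.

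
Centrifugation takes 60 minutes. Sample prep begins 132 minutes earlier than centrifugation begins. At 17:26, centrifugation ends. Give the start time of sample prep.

14:14

Centrifugation starts at 17:26 − 60 min = 16:26.
Sample prep starts at 16:26 − 132 min = 14:14.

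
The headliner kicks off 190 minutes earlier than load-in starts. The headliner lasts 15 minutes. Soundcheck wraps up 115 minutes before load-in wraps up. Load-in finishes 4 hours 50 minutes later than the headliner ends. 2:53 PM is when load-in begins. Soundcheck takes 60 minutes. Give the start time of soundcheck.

The headliner starts at 2:53 PM − 190 min = 11:43 AM.
The headliner ends at 11:43 AM + 15 min = 11:58 AM.
Load-in ends at 11:58 AM + 290 min = 4:48 PM.
Soundcheck ends at 4:48 PM − 115 min = 2:53 PM.
Soundcheck starts at 2:53 PM − 60 min = 1:53 PM.

1:53 PM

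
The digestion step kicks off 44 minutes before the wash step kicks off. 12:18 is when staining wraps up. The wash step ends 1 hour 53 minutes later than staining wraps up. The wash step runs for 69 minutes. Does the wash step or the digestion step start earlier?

The wash step ends at 12:18 + 113 min = 14:11.
The wash step starts at 14:11 − 69 min = 13:02.
The digestion step starts at 13:02 − 44 min = 12:18.
The wash step starts at 13:02 and the digestion step starts at 12:18, so the digestion step is first.

the digestion step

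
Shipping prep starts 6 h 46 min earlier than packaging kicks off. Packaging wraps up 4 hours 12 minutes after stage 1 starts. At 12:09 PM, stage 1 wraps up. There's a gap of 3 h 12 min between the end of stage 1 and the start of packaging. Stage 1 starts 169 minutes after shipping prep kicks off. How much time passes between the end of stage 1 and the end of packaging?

207 minutes

Packaging starts at 12:09 PM + 192 min = 3:21 PM.
Shipping prep starts at 3:21 PM − 406 min = 8:35 AM.
Stage 1 starts at 8:35 AM + 169 min = 11:24 AM.
Packaging ends at 11:24 AM + 252 min = 3:36 PM.
From 12:09 PM to 3:36 PM is 207 minutes.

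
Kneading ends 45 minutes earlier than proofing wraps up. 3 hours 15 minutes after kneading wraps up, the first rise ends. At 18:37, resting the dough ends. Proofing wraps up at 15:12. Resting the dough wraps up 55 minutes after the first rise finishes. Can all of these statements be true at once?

Yes

Kneading ends at 15:12 − 45 min = 14:27.
The first rise ends at 14:27 + 195 min = 17:42.
Resting the dough ends at 17:42 + 55 min = 18:37.
That matches the stated 18:37, so the schedule is consistent.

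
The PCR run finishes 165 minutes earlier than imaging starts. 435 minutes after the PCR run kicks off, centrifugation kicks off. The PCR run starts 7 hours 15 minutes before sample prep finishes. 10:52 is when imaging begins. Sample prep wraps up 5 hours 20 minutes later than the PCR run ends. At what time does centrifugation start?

13:27

The PCR run ends at 10:52 − 165 min = 08:07.
Sample prep ends at 08:07 + 320 min = 13:27.
The PCR run starts at 13:27 − 435 min = 06:12.
Centrifugation starts at 06:12 + 435 min = 13:27.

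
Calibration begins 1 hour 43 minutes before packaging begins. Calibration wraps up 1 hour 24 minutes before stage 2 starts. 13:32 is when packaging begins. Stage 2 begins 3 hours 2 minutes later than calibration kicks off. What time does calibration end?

13:27

Calibration starts at 13:32 − 103 min = 11:49.
Stage 2 starts at 11:49 + 182 min = 14:51.
Calibration ends at 14:51 − 84 min = 13:27.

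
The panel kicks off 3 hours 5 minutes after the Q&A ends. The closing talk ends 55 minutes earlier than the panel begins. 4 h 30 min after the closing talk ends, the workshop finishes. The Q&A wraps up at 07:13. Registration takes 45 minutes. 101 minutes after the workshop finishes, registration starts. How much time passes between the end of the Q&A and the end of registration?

9 hours 6 minutes

The panel starts at 07:13 + 185 min = 10:18.
The closing talk ends at 10:18 − 55 min = 09:23.
The workshop ends at 09:23 + 270 min = 13:53.
Registration starts at 13:53 + 101 min = 15:34.
Registration ends at 15:34 + 45 min = 16:19.
From 07:13 to 16:19 is 9 hours 6 minutes.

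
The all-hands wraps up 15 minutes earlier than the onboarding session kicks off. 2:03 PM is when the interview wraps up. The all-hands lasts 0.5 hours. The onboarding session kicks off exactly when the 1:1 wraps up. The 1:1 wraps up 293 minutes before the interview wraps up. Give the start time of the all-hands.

The 1:1 ends at 2:03 PM − 293 min = 9:10 AM.
So the onboarding session starts at 9:10 AM.
The all-hands ends at 9:10 AM − 15 min = 8:55 AM.
The all-hands starts at 8:55 AM − 30 min = 8:25 AM.

8:25 AM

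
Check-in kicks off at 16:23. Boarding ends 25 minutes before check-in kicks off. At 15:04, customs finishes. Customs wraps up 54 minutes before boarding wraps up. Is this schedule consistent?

Yes

Boarding ends at 16:23 − 25 min = 15:58.
Customs ends at 15:58 − 54 min = 15:04.
That matches the stated 15:04, so the schedule is consistent.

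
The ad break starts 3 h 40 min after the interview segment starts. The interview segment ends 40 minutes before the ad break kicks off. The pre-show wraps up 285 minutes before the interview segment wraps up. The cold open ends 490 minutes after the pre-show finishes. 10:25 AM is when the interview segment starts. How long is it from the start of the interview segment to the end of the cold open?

The ad break starts at 10:25 AM + 220 min = 2:05 PM.
The interview segment ends at 2:05 PM − 40 min = 1:25 PM.
The pre-show ends at 1:25 PM − 285 min = 8:40 AM.
The cold open ends at 8:40 AM + 490 min = 4:50 PM.
From 10:25 AM to 4:50 PM is 6 h 25 min.

6 h 25 min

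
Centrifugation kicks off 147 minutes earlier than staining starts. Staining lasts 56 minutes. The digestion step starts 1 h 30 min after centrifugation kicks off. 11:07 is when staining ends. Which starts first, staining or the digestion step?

the digestion step

Staining starts at 11:07 − 56 min = 10:11.
Centrifugation starts at 10:11 − 147 min = 07:44.
The digestion step starts at 07:44 + 90 min = 09:14.
Staining starts at 10:11 and the digestion step starts at 09:14, so the digestion step is first.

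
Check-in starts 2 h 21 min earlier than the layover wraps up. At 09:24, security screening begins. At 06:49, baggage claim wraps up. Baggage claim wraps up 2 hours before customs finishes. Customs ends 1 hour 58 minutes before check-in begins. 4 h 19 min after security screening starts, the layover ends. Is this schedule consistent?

The layover ends at 09:24 + 259 min = 13:43.
Check-in starts at 13:43 − 141 min = 11:22.
Customs ends at 11:22 − 118 min = 09:24.
Baggage claim ends at 09:24 − 120 min = 07:24.
But baggage claim is also said to end at 06:49 — a 35-minute conflict.

No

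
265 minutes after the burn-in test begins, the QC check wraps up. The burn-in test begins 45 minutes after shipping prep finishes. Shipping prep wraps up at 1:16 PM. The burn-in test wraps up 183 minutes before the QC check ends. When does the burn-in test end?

3:23 PM

The burn-in test starts at 1:16 PM + 45 min = 2:01 PM.
The QC check ends at 2:01 PM + 265 min = 6:26 PM.
The burn-in test ends at 6:26 PM − 183 min = 3:23 PM.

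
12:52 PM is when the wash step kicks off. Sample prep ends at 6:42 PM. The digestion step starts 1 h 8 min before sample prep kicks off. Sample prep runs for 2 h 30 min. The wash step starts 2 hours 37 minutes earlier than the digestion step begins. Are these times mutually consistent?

Sample prep starts at 6:42 PM − 150 min = 4:12 PM.
The digestion step starts at 4:12 PM − 68 min = 3:04 PM.
The wash step starts at 3:04 PM − 157 min = 12:27 PM.
But the wash step is also said to start at 12:52 PM — a 25-minute conflict.

No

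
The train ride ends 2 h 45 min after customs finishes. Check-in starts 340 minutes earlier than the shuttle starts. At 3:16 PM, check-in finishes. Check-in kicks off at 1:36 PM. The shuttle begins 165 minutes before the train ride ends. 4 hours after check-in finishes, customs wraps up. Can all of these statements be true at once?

Yes

Customs ends at 3:16 PM + 240 min = 7:16 PM.
The train ride ends at 7:16 PM + 165 min = 10:01 PM.
The shuttle starts at 10:01 PM − 165 min = 7:16 PM.
Check-in starts at 7:16 PM − 340 min = 1:36 PM.
That matches the stated 1:36 PM, so the schedule is consistent.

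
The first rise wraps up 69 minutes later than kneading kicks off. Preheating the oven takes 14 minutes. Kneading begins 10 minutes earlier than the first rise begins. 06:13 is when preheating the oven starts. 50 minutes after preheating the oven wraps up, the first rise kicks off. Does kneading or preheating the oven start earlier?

Preheating the oven ends at 06:13 + 14 min = 06:27.
The first rise starts at 06:27 + 50 min = 07:17.
Kneading starts at 07:17 − 10 min = 07:07.
Kneading starts at 07:07 and preheating the oven starts at 06:13, so preheating the oven is first.

preheating the oven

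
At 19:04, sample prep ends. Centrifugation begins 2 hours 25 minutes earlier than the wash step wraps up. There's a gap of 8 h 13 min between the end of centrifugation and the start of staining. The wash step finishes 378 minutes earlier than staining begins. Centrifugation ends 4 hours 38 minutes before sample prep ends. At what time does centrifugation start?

13:56

Centrifugation ends at 19:04 − 278 min = 14:26.
Staining starts at 14:26 + 493 min = 22:39.
The wash step ends at 22:39 − 378 min = 16:21.
Centrifugation starts at 16:21 − 145 min = 13:56.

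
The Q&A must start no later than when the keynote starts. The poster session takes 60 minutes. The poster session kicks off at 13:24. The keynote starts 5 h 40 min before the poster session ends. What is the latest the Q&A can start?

08:44

The poster session ends at 13:24 + 60 min = 14:24.
The keynote starts at 14:24 − 340 min = 08:44.
The Q&A is bounded by the keynote, so the latest it can start is 08:44.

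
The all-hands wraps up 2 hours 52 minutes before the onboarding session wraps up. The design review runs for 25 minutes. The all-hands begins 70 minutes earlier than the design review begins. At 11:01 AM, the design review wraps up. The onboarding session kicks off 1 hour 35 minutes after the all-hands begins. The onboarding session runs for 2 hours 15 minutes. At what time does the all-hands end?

The design review starts at 11:01 AM − 25 min = 10:36 AM.
The all-hands starts at 10:36 AM − 70 min = 9:26 AM.
The onboarding session starts at 9:26 AM + 95 min = 11:01 AM.
The onboarding session ends at 11:01 AM + 135 min = 1:16 PM.
The all-hands ends at 1:16 PM − 172 min = 10:24 AM.

10:24 AM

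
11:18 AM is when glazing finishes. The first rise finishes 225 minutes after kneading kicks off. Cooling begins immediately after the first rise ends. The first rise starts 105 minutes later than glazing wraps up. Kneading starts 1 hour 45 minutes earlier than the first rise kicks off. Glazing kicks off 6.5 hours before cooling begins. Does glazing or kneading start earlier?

glazing

The first rise starts at 11:18 AM + 105 min = 1:03 PM.
Kneading starts at 1:03 PM − 105 min = 11:18 AM.
The first rise ends at 11:18 AM + 225 min = 3:03 PM.
So cooling starts at 3:03 PM.
Glazing starts at 3:03 PM − 390 min = 8:33 AM.
Glazing starts at 8:33 AM and kneading starts at 11:18 AM, so glazing is first.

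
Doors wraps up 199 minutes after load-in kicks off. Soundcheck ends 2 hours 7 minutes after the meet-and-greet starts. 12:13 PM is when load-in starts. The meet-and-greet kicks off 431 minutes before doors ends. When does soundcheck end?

Doors ends at 12:13 PM + 199 min = 3:32 PM.
The meet-and-greet starts at 3:32 PM − 431 min = 8:21 AM.
Soundcheck ends at 8:21 AM + 127 min = 10:28 AM.

10:28 AM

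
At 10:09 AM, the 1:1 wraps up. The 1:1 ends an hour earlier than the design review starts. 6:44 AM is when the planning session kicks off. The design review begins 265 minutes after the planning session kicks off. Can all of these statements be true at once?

The design review starts at 6:44 AM + 265 min = 11:09 AM.
The 1:1 ends at 11:09 AM − 60 min = 10:09 AM.
That matches the stated 10:09 AM, so the schedule is consistent.

Yes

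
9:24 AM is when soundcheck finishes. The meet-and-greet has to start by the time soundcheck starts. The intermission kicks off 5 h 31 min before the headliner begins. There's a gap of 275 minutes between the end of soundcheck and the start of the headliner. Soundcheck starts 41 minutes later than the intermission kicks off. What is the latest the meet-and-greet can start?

9:09 AM

The headliner starts at 9:24 AM + 275 min = 1:59 PM.
The intermission starts at 1:59 PM − 331 min = 8:28 AM.
Soundcheck starts at 8:28 AM + 41 min = 9:09 AM.
The meet-and-greet is bounded by soundcheck, so the latest it can start is 9:09 AM.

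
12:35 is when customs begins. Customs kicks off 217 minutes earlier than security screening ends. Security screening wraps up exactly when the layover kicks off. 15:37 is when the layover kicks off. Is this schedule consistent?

Security screening ends at 15:37.
Customs starts at 15:37 − 217 min = 12:00.
But customs is also said to start at 12:35 — a 35-minute conflict.

No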